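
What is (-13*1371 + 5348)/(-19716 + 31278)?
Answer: -12475/11562 ≈ -1.0790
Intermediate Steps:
(-13*1371 + 5348)/(-19716 + 31278) = (-17823 + 5348)/11562 = -12475*1/11562 = -12475/11562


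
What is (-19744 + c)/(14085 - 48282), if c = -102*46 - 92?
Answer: 8176/11399 ≈ 0.71726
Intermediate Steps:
c = -4784 (c = -4692 - 92 = -4784)
(-19744 + c)/(14085 - 48282) = (-19744 - 4784)/(14085 - 48282) = -24528/(-34197) = -24528*(-1/34197) = 8176/11399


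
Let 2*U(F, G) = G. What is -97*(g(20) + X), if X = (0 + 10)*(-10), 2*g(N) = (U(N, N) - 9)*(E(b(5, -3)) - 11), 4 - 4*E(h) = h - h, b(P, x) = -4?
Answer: 10185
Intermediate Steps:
E(h) = 1 (E(h) = 1 - (h - h)/4 = 1 - ¼*0 = 1 + 0 = 1)
U(F, G) = G/2
g(N) = 45 - 5*N/2 (g(N) = ((N/2 - 9)*(1 - 11))/2 = ((-9 + N/2)*(-10))/2 = (90 - 5*N)/2 = 45 - 5*N/2)
X = -100 (X = 10*(-10) = -100)
-97*(g(20) + X) = -97*((45 - 5/2*20) - 100) = -97*((45 - 50) - 100) = -97*(-5 - 100) = -97*(-105) = 10185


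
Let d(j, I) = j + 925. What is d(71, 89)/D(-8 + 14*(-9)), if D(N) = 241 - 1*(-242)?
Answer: 332/161 ≈ 2.0621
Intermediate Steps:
d(j, I) = 925 + j
D(N) = 483 (D(N) = 241 + 242 = 483)
d(71, 89)/D(-8 + 14*(-9)) = (925 + 71)/483 = 996*(1/483) = 332/161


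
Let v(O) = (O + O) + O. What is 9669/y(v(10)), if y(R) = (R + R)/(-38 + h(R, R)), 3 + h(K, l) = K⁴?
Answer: 2610497857/20 ≈ 1.3052e+8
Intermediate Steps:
h(K, l) = -3 + K⁴
v(O) = 3*O (v(O) = 2*O + O = 3*O)
y(R) = 2*R/(-41 + R⁴) (y(R) = (R + R)/(-38 + (-3 + R⁴)) = (2*R)/(-41 + R⁴) = 2*R/(-41 + R⁴))
9669/y(v(10)) = 9669/((2*(3*10)/(-41 + (3*10)⁴))) = 9669/((2*30/(-41 + 30⁴))) = 9669/((2*30/(-41 + 810000))) = 9669/((2*30/809959)) = 9669/((2*30*(1/809959))) = 9669/(60/809959) = 9669*(809959/60) = 2610497857/20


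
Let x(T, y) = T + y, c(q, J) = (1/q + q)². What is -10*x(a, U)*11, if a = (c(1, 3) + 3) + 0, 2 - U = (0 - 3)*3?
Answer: -1980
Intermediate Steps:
U = 11 (U = 2 - (0 - 3)*3 = 2 - (-3)*3 = 2 - 1*(-9) = 2 + 9 = 11)
c(q, J) = (q + 1/q)²
a = 7 (a = ((1 + 1²)²/1² + 3) + 0 = (1*(1 + 1)² + 3) + 0 = (1*2² + 3) + 0 = (1*4 + 3) + 0 = (4 + 3) + 0 = 7 + 0 = 7)
-10*x(a, U)*11 = -10*(7 + 11)*11 = -10*18*11 = -180*11 = -1980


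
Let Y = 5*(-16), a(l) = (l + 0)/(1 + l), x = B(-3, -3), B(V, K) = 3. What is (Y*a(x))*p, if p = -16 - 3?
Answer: 1140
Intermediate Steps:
x = 3
a(l) = l/(1 + l)
Y = -80
p = -19
(Y*a(x))*p = -240/(1 + 3)*(-19) = -240/4*(-19) = -80*3/4*(-19) = -60*(-19) = 1140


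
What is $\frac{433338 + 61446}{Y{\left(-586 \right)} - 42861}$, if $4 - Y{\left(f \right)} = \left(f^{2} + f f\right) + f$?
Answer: $- \frac{54976}{81007} \approx -0.67866$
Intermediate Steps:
$Y{\left(f \right)} = 4 - f - 2 f^{2}$ ($Y{\left(f \right)} = 4 - \left(\left(f^{2} + f f\right) + f\right) = 4 - \left(\left(f^{2} + f^{2}\right) + f\right) = 4 - \left(2 f^{2} + f\right) = 4 - \left(f + 2 f^{2}\right) = 4 - f - 2 f^{2}$)
$\frac{433338 + 61446}{Y{\left(-586 \right)} - 42861} = \frac{433338 + 61446}{\left(4 - -586 - 2 \left(-586\right)^{2}\right) - 42861} = \frac{494784}{\left(4 + 586 - 686792\right) - 42861} = \frac{494784}{-686202 - 42861} = \frac{494784}{-729063} = 494784 \left(- \frac{1}{729063}\right) = - \frac{54976}{81007}$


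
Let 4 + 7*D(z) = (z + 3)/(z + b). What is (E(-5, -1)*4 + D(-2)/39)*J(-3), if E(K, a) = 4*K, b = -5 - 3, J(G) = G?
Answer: 218441/910 ≈ 240.04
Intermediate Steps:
b = -8
D(z) = -4/7 + (3 + z)/(7*(-8 + z)) (D(z) = -4/7 + ((z + 3)/(z - 8))/7 = -4/7 + ((3 + z)/(-8 + z))/7 = -4/7 + (3 + z)/(7*(-8 + z)))
(E(-5, -1)*4 + D(-2)/39)*J(-3) = ((4*(-5))*4 + ((35 - 3*(-2))/(7*(-8 - 2)))/39)*(-3) = (-20*4 + ((⅐)*(35 + 6)/(-10))*(1/39))*(-3) = (-80 + ((⅐)*(-⅒)*41)*(1/39))*(-3) = (-80 - 41/70*1/39)*(-3) = (-80 - 41/2730)*(-3) = -218441/2730*(-3) = 218441/910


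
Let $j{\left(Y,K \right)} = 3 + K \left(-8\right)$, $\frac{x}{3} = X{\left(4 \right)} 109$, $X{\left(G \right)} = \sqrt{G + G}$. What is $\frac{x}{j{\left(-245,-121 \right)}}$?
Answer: $\frac{654 \sqrt{2}}{971} \approx 0.95252$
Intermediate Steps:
$X{\left(G \right)} = \sqrt{2} \sqrt{G}$ ($X{\left(G \right)} = \sqrt{2 G} = \sqrt{2} \sqrt{G}$)
$x = 654 \sqrt{2}$ ($x = 3 \sqrt{2} \sqrt{4} \cdot 109 = 3 \sqrt{2} \cdot 2 \cdot 109 = 3 \cdot 2 \sqrt{2} \cdot 109 = 3 \cdot 218 \sqrt{2} = 654 \sqrt{2} \approx 924.9$)
$j{\left(Y,K \right)} = 3 - 8 K$
$\frac{x}{j{\left(-245,-121 \right)}} = \frac{654 \sqrt{2}}{3 - -968} = \frac{654 \sqrt{2}}{3 + 968} = \frac{654 \sqrt{2}}{971}$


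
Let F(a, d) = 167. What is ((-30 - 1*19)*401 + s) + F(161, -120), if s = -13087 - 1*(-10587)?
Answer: -21982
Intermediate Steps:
s = -2500 (s = -13087 + 10587 = -2500)
((-30 - 1*19)*401 + s) + F(161, -120) = ((-30 - 1*19)*401 - 2500) + 167 = ((-30 - 19)*401 - 2500) + 167 = (-49*401 - 2500) + 167 = (-19649 - 2500) + 167 = -22149 + 167 = -21982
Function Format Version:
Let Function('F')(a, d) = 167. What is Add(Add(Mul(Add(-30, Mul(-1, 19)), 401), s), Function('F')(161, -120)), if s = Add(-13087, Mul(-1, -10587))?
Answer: -21982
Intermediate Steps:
s = -2500 (s = Add(-13087, 10587) = -2500)
Add(Add(Mul(Add(-30, Mul(-1, 19)), 401), s), Function('F')(161, -120)) = Add(Add(Mul(Add(-30, Mul(-1, 19)), 401), -2500), 167) = Add(Add(Mul(Add(-30, -19), 401), -2500), 167) = Add(Add(Mul(-49, 401), -2500), 167) = Add(Add(-19649, -2500), 167) = Add(-22149, 167) = -21982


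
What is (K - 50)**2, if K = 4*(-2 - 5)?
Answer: 6084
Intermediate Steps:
K = -28 (K = 4*(-7) = -28)
(K - 50)**2 = (-28 - 50)**2 = (-78)**2 = 6084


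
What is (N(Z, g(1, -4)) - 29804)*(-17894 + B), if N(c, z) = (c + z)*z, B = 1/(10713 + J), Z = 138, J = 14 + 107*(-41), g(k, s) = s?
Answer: 172100553803/317 ≈ 5.4290e+8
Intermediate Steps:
J = -4373 (J = 14 - 4387 = -4373)
B = 1/6340 (B = 1/(10713 - 4373) = 1/6340 ≈ 0.00015773)
N(c, z) = z*(c + z)
(N(Z, g(1, -4)) - 29804)*(-17894 + B) = (-4*(138 - 4) - 29804)*(-17894 + 1/6340) = (-4*134 - 29804)*(-113447959/6340) = (-536 - 29804)*(-113447959/6340) = -30340*(-113447959/6340) = 172100553803/317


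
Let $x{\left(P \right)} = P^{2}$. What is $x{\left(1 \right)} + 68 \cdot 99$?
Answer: $6733$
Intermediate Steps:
$x{\left(1 \right)} + 68 \cdot 99 = 1^{2} + 68 \cdot 99 = 1 + 6732 = 6733$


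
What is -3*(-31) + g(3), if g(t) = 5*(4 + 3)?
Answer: 128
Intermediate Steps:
g(t) = 35 (g(t) = 5*7 = 35)
-3*(-31) + g(3) = -3*(-31) + 35 = 93 + 35 = 128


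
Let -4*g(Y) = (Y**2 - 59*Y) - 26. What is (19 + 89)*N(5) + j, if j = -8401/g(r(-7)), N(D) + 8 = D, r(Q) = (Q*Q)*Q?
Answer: -11158259/34465 ≈ -323.76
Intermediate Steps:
r(Q) = Q**3 (r(Q) = Q**2*Q = Q**3)
N(D) = -8 + D
g(Y) = 13/2 - Y**2/4 + 59*Y/4 (g(Y) = -((Y**2 - 59*Y) - 26)/4 = -(-26 + Y**2 - 59*Y)/4 = 13/2 - Y**2/4 + 59*Y/4)
j = 8401/34465 (j = -8401/(13/2 - ((-7)**3)**2/4 + (59/4)*(-7)**3) = -8401/(13/2 - 1/4*(-343)**2 + (59/4)*(-343)) = -8401/(13/2 - 1/4*117649 - 20237/4) = -8401/(13/2 - 117649/4 - 20237/4) = -8401/(-34465) = -8401*(-1/34465) = 8401/34465 ≈ 0.24375)
(19 + 89)*N(5) + j = (19 + 89)*(-8 + 5) + 8401/34465 = 108*(-3) + 8401/34465 = -324 + 8401/34465 = -11158259/34465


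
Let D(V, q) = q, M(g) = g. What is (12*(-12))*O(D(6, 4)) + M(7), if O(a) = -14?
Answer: 2023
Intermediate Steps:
(12*(-12))*O(D(6, 4)) + M(7) = (12*(-12))*(-14) + 7 = -144*(-14) + 7 = 2016 + 7 = 2023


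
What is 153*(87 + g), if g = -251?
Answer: -25092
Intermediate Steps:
153*(87 + g) = 153*(87 - 251) = 153*(-164) = -25092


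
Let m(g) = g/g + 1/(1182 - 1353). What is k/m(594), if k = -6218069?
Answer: -1063289799/170 ≈ -6.2546e+6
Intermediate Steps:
m(g) = 170/171 (m(g) = 1 + 1/(-171) = 1 - 1/171 = 170/171)
k/m(594) = -6218069/170/171 = -6218069*171/170 = -1063289799/170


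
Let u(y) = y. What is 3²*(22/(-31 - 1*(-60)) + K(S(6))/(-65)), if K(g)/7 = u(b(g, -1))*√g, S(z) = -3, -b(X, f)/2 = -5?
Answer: 198/29 - 126*I*√3/13 ≈ 6.8276 - 16.788*I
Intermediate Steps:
b(X, f) = 10 (b(X, f) = -2*(-5) = 10)
K(g) = 70*√g (K(g) = 7*(10*√g) = 70*√g)
3²*(22/(-31 - 1*(-60)) + K(S(6))/(-65)) = 3²*(22/(-31 - 1*(-60)) + (70*√(-3))/(-65)) = 9*(22/(-31 + 60) + (70*(I*√3))*(-1/65)) = 9*(22/29 + (70*I*√3)*(-1/65)) = 9*(22*(1/29) - 14*I*√3/13) = 9*(22/29 - 14*I*√3/13) = 198/29 - 126*I*√3/13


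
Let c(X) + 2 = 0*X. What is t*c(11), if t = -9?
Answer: 18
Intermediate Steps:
c(X) = -2 (c(X) = -2 + 0*X = -2 + 0 = -2)
t*c(11) = -9*(-2) = 18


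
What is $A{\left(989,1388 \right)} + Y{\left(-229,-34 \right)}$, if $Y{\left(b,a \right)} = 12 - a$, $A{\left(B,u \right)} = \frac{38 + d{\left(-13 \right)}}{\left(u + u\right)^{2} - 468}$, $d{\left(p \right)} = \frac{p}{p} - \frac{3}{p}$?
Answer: $\frac{2304006947}{50087102} \approx 46.0$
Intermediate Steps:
$d{\left(p \right)} = 1 - \frac{3}{p}$
$A{\left(B,u \right)} = \frac{510}{13 \left(-468 + 4 u^{2}\right)}$ ($A{\left(B,u \right)} = \frac{38 + \frac{-3 - 13}{-13}}{\left(u + u\right)^{2} - 468} = \frac{38 - - \frac{16}{13}}{\left(2 u\right)^{2} - 468} = \frac{38 + \frac{16}{13}}{4 u^{2} - 468} = \frac{510}{13 \left(-468 + 4 u^{2}\right)}$)
$A{\left(989,1388 \right)} + Y{\left(-229,-34 \right)} = \frac{255}{26 \left(-117 + 1388^{2}\right)} + \left(12 - -34\right) = \frac{255}{26 \left(-117 + 1926544\right)} + \left(12 + 34\right) = \frac{255}{26 \cdot 1926427} + 46 = \frac{255}{26} \cdot \frac{1}{1926427} + 46 = \frac{255}{50087102} + 46 = \frac{2304006947}{50087102}$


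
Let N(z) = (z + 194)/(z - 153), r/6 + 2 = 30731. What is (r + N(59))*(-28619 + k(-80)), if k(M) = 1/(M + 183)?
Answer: -25543636651834/4841 ≈ -5.2765e+9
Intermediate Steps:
r = 184374 (r = -12 + 6*30731 = -12 + 184386 = 184374)
k(M) = 1/(183 + M)
N(z) = (194 + z)/(-153 + z)
(r + N(59))*(-28619 + k(-80)) = (184374 + (194 + 59)/(-153 + 59))*(-28619 + 1/(183 - 80)) = (184374 + 253/(-94))*(-28619 + 1/103) = (184374 - 1/94*253)*(-28619 + 1/103) = (184374 - 253/94)*(-2947756/103) = (17330903/94)*(-2947756/103) = -25543636651834/4841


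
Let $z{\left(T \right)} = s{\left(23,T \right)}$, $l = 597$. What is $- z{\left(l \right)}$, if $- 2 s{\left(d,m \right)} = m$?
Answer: $\frac{597}{2} \approx 298.5$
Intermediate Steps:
$s{\left(d,m \right)} = - \frac{m}{2}$
$z{\left(T \right)} = - \frac{T}{2}$
$- z{\left(l \right)} = - \frac{\left(-1\right) 597}{2} = \left(-1\right) \left(- \frac{597}{2}\right) = \frac{597}{2}$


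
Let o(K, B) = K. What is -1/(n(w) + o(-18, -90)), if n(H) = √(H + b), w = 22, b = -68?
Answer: 9/185 + I*√46/370 ≈ 0.048649 + 0.018331*I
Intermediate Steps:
n(H) = √(-68 + H) (n(H) = √(H - 68) = √(-68 + H))
-1/(n(w) + o(-18, -90)) = -1/(√(-68 + 22) - 18) = -1/(√(-46) - 18) = -1/(I*√46 - 18) = -1/(-18 + I*√46)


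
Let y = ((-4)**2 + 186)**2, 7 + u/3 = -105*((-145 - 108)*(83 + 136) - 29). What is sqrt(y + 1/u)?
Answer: sqrt(12442469192553542163)/17462319 ≈ 202.00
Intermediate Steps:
u = 17462319 (u = -21 + 3*(-105*((-145 - 108)*(83 + 136) - 29)) = -21 + 3*(-105*(-253*219 - 29)) = -21 + 3*(-105*(-55407 - 29)) = -21 + 3*(-105*(-55436)) = -21 + 3*5820780 = -21 + 17462340 = 17462319)
y = 40804 (y = (16 + 186)**2 = 202**2 = 40804)
sqrt(y + 1/u) = sqrt(40804 + 1/17462319) = sqrt(712532464477/17462319) = sqrt(12442469192553542163)/17462319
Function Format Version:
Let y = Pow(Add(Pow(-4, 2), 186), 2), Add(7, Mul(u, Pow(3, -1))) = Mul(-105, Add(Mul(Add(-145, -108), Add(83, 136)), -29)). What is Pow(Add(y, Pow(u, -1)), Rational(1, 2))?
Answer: Mul(Rational(1, 17462319), Pow(12442469192553542163, Rational(1, 2))) ≈ 202.00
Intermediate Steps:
u = 17462319 (u = Add(-21, Mul(3, Mul(-105, Add(Mul(Add(-145, -108), Add(83, 136)), -29)))) = Add(-21, Mul(3, Mul(-105, Add(Mul(-253, 219), -29)))) = Add(-21, Mul(3, Mul(-105, Add(-55407, -29)))) = Add(-21, Mul(3, Mul(-105, -55436))) = Add(-21, Mul(3, 5820780)) = Add(-21, 17462340) = 17462319)
y = 40804 (y = Pow(Add(16, 186), 2) = Pow(202, 2) = 40804)
Pow(Add(y, Pow(u, -1)), Rational(1, 2)) = Pow(Add(40804, Pow(17462319, -1)), Rational(1, 2)) = Pow(Add(40804, Rational(1, 17462319)), Rational(1, 2)) = Pow(Rational(712532464477, 17462319), Rational(1, 2)) = Mul(Rational(1, 17462319), Pow(12442469192553542163, Rational(1, 2)))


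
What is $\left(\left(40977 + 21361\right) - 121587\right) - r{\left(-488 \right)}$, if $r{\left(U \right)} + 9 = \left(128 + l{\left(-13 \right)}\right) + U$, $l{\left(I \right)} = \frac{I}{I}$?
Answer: $-58881$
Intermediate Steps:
$l{\left(I \right)} = 1$
$r{\left(U \right)} = 120 + U$ ($r{\left(U \right)} = -9 + \left(\left(128 + 1\right) + U\right) = -9 + \left(129 + U\right) = 120 + U$)
$\left(\left(40977 + 21361\right) - 121587\right) - r{\left(-488 \right)} = \left(\left(40977 + 21361\right) - 121587\right) - \left(120 - 488\right) = \left(62338 - 121587\right) - -368 = -59249 + 368 = -58881$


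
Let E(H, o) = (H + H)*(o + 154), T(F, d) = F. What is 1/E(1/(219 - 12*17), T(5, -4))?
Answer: 5/106 ≈ 0.047170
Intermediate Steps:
E(H, o) = 2*H*(154 + o) (E(H, o) = (2*H)*(154 + o) = 2*H*(154 + o))
1/E(1/(219 - 12*17), T(5, -4)) = 1/(2*(154 + 5)/(219 - 12*17)) = 1/(2*159/(219 - 204)) = 1/(2*159/15) = 1/(2*(1/15)*159) = 1/(106/5) = 5/106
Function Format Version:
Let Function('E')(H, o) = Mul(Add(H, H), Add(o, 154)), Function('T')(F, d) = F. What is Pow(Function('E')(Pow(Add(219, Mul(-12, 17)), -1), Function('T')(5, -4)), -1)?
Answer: Rational(5, 106) ≈ 0.047170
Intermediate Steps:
Function('E')(H, o) = Mul(2, H, Add(154, o)) (Function('E')(H, o) = Mul(Mul(2, H), Add(154, o)) = Mul(2, H, Add(154, o)))
Pow(Function('E')(Pow(Add(219, Mul(-12, 17)), -1), Function('T')(5, -4)), -1) = Pow(Mul(2, Pow(Add(219, Mul(-12, 17)), -1), Add(154, 5)), -1) = Pow(Mul(2, Pow(Add(219, -204), -1), 159), -1) = Pow(Mul(2, Pow(15, -1), 159), -1) = Pow(Mul(2, Rational(1, 15), 159), -1) = Pow(Rational(106, 5), -1) = Rational(5, 106)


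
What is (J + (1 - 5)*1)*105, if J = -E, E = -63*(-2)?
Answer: -13650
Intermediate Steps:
E = 126
J = -126 (J = -1*126 = -126)
(J + (1 - 5)*1)*105 = (-126 + (1 - 5)*1)*105 = (-126 - 4*1)*105 = (-126 - 4)*105 = -130*105 = -13650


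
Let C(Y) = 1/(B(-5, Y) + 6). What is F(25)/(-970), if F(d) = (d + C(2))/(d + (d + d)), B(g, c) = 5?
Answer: -46/133375 ≈ -0.00034489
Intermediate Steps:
C(Y) = 1/11 (C(Y) = 1/(5 + 6) = 1/11)
F(d) = (1/11 + d)/(3*d) (F(d) = (d + 1/11)/(d + (d + d)) = (1/11 + d)/(d + 2*d) = (1/11 + d)/((3*d)) = (1/11 + d)*(1/(3*d)) = (1/11 + d)/(3*d))
F(25)/(-970) = ((1/33)*(1 + 11*25)/25)/(-970) = ((1/33)*(1/25)*(1 + 275))*(-1/970) = ((1/33)*(1/25)*276)*(-1/970) = (92/275)*(-1/970) = -46/133375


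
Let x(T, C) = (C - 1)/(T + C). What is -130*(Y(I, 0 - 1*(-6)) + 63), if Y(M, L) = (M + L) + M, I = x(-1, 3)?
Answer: -9230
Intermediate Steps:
x(T, C) = (-1 + C)/(C + T)
I = 1 (I = (-1 + 3)/(3 - 1) = 2/2 = (½)*2 = 1)
Y(M, L) = L + 2*M (Y(M, L) = (L + M) + M = L + 2*M)
-130*(Y(I, 0 - 1*(-6)) + 63) = -130*(((0 - 1*(-6)) + 2*1) + 63) = -130*(((0 + 6) + 2) + 63) = -130*((6 + 2) + 63) = -130*(8 + 63) = -130*71 = -9230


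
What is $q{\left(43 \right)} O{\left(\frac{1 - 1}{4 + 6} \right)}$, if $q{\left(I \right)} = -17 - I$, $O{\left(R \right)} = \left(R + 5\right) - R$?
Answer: $-300$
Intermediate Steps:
$O{\left(R \right)} = 5$ ($O{\left(R \right)} = \left(5 + R\right) - R = 5$)
$q{\left(43 \right)} O{\left(\frac{1 - 1}{4 + 6} \right)} = \left(-17 - 43\right) 5 = \left(-60\right) 5 = -300$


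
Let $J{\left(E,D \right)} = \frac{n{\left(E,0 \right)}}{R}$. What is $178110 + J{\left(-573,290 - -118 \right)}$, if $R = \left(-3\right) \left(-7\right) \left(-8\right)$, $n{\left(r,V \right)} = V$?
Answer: $178110$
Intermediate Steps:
$R = -168$ ($R = 21 \left(-8\right) = -168$)
$J{\left(E,D \right)} = 0$ ($J{\left(E,D \right)} = \frac{0}{-168} = 0 \left(- \frac{1}{168}\right) = 0$)
$178110 + J{\left(-573,290 - -118 \right)} = 178110 + 0 = 178110$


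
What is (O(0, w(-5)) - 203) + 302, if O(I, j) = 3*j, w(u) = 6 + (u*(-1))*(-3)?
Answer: 72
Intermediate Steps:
w(u) = 6 + 3*u (w(u) = 6 - u*(-3) = 6 + 3*u)
(O(0, w(-5)) - 203) + 302 = (3*(6 + 3*(-5)) - 203) + 302 = (3*(6 - 15) - 203) + 302 = (3*(-9) - 203) + 302 = (-27 - 203) + 302 = -230 + 302 = 72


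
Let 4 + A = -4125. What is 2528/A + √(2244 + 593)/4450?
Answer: -2528/4129 + √2837/4450 ≈ -0.60029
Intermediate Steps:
A = -4129 (A = -4 - 4125 = -4129)
2528/A + √(2244 + 593)/4450 = 2528/(-4129) + √(2244 + 593)/4450 = 2528*(-1/4129) + √2837*(1/4450) = -2528/4129 + √2837/4450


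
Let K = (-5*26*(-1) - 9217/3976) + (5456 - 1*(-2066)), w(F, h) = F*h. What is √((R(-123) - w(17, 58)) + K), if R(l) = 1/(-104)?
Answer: 3*√123631913405/12922 ≈ 81.631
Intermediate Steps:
R(l) = -1/104
K = 30415135/3976 (K = (-130*(-1) - 9217*1/3976) + (5456 + 2066) = (130 - 9217/3976) + 7522 = 507663/3976 + 7522 = 30415135/3976 ≈ 7649.7)
√((R(-123) - w(17, 58)) + K) = √((-1/104 - 17*58) + 30415135/3976) = √((-1/104 - 1*986) + 30415135/3976) = √((-1/104 - 986) + 30415135/3976) = √(-102545/104 + 30415135/3976) = √(172215945/25844) = 3*√123631913405/12922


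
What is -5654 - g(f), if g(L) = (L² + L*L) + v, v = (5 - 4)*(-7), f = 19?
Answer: -6369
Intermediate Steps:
v = -7 (v = 1*(-7) = -7)
g(L) = -7 + 2*L² (g(L) = (L² + L*L) - 7 = (L² + L²) - 7 = 2*L² - 7 = -7 + 2*L²)
-5654 - g(f) = -5654 - (-7 + 2*19²) = -5654 - (-7 + 2*361) = -5654 - (-7 + 722) = -5654 - 1*715 = -5654 - 715 = -6369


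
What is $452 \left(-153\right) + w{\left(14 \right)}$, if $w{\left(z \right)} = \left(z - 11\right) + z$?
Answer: $-69139$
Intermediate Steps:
$w{\left(z \right)} = -11 + 2 z$ ($w{\left(z \right)} = \left(-11 + z\right) + z = -11 + 2 z$)
$452 \left(-153\right) + w{\left(14 \right)} = 452 \left(-153\right) + \left(-11 + 2 \cdot 14\right) = -69156 + \left(-11 + 28\right) = -69156 + 17 = -69139$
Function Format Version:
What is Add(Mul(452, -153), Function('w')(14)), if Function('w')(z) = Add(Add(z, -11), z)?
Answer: -69139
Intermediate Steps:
Function('w')(z) = Add(-11, Mul(2, z)) (Function('w')(z) = Add(Add(-11, z), z) = Add(-11, Mul(2, z)))
Add(Mul(452, -153), Function('w')(14)) = Add(Mul(452, -153), Add(-11, Mul(2, 14))) = Add(-69156, Add(-11, 28)) = Add(-69156, 17) = -69139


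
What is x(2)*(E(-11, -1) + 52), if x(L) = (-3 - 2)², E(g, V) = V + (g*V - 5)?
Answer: 1425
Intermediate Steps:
E(g, V) = -5 + V + V*g (E(g, V) = V + (V*g - 5) = V + (-5 + V*g) = -5 + V + V*g)
x(L) = 25 (x(L) = (-5)² = 25)
x(2)*(E(-11, -1) + 52) = 25*((-5 - 1 - 1*(-11)) + 52) = 25*((-5 - 1 + 11) + 52) = 25*(5 + 52) = 25*57 = 1425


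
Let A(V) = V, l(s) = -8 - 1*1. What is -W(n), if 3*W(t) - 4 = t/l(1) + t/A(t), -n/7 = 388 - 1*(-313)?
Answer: -4952/27 ≈ -183.41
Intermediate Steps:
l(s) = -9 (l(s) = -8 - 1 = -9)
n = -4907 (n = -7*(388 - 1*(-313)) = -7*(388 + 313) = -7*701 = -4907)
W(t) = 5/3 - t/27 (W(t) = 4/3 + (t/(-9) + t/t)/3 = 4/3 + (t*(-⅑) + 1)/3 = 4/3 + (-t/9 + 1)/3 = 4/3 + (1 - t/9)/3 = 4/3 + (⅓ - t/27) = 5/3 - t/27)
-W(n) = -(5/3 - 1/27*(-4907)) = -(5/3 + 4907/27) = -1*4952/27 = -4952/27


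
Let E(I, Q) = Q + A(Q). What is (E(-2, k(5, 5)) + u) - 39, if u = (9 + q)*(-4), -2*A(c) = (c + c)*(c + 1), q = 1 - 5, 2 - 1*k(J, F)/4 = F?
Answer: -203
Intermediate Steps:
k(J, F) = 8 - 4*F
q = -4
A(c) = -c*(1 + c) (A(c) = -(c + c)*(c + 1)/2 = -2*c*(1 + c)/2 = -c*(1 + c))
E(I, Q) = Q - Q*(1 + Q)
u = -20 (u = (9 - 4)*(-4) = 5*(-4) = -20)
(E(-2, k(5, 5)) + u) - 39 = (-(8 - 4*5)² - 20) - 39 = (-(8 - 20)² - 20) - 39 = (-1*(-12)² - 20) - 39 = (-1*144 - 20) - 39 = (-144 - 20) - 39 = -164 - 39 = -203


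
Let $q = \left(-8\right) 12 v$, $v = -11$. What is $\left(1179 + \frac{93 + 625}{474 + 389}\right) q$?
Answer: $\frac{1075213920}{863} \approx 1.2459 \cdot 10^{6}$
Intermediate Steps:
$q = 1056$ ($q = \left(-8\right) 12 \left(-11\right) = \left(-96\right) \left(-11\right) = 1056$)
$\left(1179 + \frac{93 + 625}{474 + 389}\right) q = \left(1179 + \frac{93 + 625}{474 + 389}\right) 1056 = \left(1179 + \frac{718}{863}\right) 1056 = \frac{1018195}{863} \cdot 1056 = \frac{1075213920}{863}$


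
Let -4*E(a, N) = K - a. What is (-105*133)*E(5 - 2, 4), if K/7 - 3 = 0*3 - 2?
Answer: 13965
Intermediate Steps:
K = 7 (K = 21 + 7*(0*3 - 2) = 21 + 7*(0 - 2) = 21 + 7*(-2) = 21 - 14 = 7)
E(a, N) = -7/4 + a/4 (E(a, N) = -(7 - a)/4 = -7/4 + a/4)
(-105*133)*E(5 - 2, 4) = (-105*133)*(-7/4 + (5 - 2)/4) = -13965*(-7/4 + (¼)*3) = -13965*(-7/4 + ¾) = -13965*(-1) = 13965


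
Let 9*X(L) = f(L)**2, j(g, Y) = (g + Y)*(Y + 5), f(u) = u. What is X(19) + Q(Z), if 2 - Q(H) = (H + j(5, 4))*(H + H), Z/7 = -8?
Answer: 25579/9 ≈ 2842.1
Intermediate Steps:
j(g, Y) = (5 + Y)*(Y + g) (j(g, Y) = (Y + g)*(5 + Y) = (5 + Y)*(Y + g))
Z = -56 (Z = 7*(-8) = -56)
X(L) = L**2/9
Q(H) = 2 - 2*H*(81 + H) (Q(H) = 2 - (H + (4**2 + 5*4 + 5*5 + 4*5))*(H + H) = 2 - (H + (16 + 20 + 25 + 20))*2*H = 2 - (H + 81)*2*H = 2 - (81 + H)*2*H = 2 - 2*H*(81 + H))
X(19) + Q(Z) = (1/9)*19**2 + (2 - 162*(-56) - 2*(-56)**2) = (1/9)*361 + (2 + 9072 - 2*3136) = 361/9 + (2 + 9072 - 6272) = 361/9 + 2802 = 25579/9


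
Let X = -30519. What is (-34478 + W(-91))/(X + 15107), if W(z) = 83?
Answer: 34395/15412 ≈ 2.2317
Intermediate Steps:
(-34478 + W(-91))/(X + 15107) = (-34478 + 83)/(-30519 + 15107) = -34395/(-15412) = -34395*(-1/15412) = 34395/15412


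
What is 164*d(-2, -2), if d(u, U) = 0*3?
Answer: 0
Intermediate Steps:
d(u, U) = 0
164*d(-2, -2) = 164*0 = 0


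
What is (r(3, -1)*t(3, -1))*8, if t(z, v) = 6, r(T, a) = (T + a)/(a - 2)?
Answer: -32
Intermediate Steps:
r(T, a) = (T + a)/(-2 + a)
(r(3, -1)*t(3, -1))*8 = (((3 - 1)/(-2 - 1))*6)*8 = ((2/(-3))*6)*8 = (-⅓*2*6)*8 = -⅔*6*8 = -4*8 = -32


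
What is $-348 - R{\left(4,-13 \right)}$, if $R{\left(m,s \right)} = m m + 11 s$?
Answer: $-221$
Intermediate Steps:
$R{\left(m,s \right)} = m^{2} + 11 s$
$-348 - R{\left(4,-13 \right)} = -348 - \left(4^{2} + 11 \left(-13\right)\right) = -348 - \left(16 - 143\right) = -348 - -127 = -348 + 127 = -221$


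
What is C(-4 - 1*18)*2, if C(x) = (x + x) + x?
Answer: -132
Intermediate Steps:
C(x) = 3*x (C(x) = 2*x + x = 3*x)
C(-4 - 1*18)*2 = (3*(-4 - 1*18))*2 = (3*(-4 - 18))*2 = (3*(-22))*2 = -66*2 = -132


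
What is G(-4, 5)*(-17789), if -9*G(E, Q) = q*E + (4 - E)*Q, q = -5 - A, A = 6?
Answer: 498092/3 ≈ 1.6603e+5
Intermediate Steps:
q = -11 (q = -5 - 1*6 = -5 - 6 = -11)
G(E, Q) = 11*E/9 - Q*(4 - E)/9 (G(E, Q) = -(-11*E + (4 - E)*Q)/9 = -(-11*E + Q*(4 - E))/9 = 11*E/9 - Q*(4 - E)/9)
G(-4, 5)*(-17789) = (-4/9*5 + (11/9)*(-4) + (1/9)*(-4)*5)*(-17789) = (-20/9 - 44/9 - 20/9)*(-17789) = -28/3*(-17789) = 498092/3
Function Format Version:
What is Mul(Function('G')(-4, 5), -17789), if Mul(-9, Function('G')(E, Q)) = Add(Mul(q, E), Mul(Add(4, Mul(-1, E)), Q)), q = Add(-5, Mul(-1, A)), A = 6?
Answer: Rational(498092, 3) ≈ 1.6603e+5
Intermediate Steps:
q = -11 (q = Add(-5, Mul(-1, 6)) = Add(-5, -6) = -11)
Function('G')(E, Q) = Add(Mul(Rational(11, 9), E), Mul(Rational(-1, 9), Q, Add(4, Mul(-1, E)))) (Function('G')(E, Q) = Mul(Rational(-1, 9), Add(Mul(-11, E), Mul(Add(4, Mul(-1, E)), Q))) = Mul(Rational(-1, 9), Add(Mul(-11, E), Mul(Q, Add(4, Mul(-1, E))))) = Add(Mul(Rational(11, 9), E), Mul(Rational(-1, 9), Q, Add(4, Mul(-1, E)))))
Mul(Function('G')(-4, 5), -17789) = Mul(Add(Mul(Rational(-4, 9), 5), Mul(Rational(11, 9), -4), Mul(Rational(1, 9), -4, 5)), -17789) = Mul(Add(Rational(-20, 9), Rational(-44, 9), Rational(-20, 9)), -17789) = Mul(Rational(-28, 3), -17789) = Rational(498092, 3)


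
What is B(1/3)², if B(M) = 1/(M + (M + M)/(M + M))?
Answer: 9/16 ≈ 0.56250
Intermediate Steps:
B(M) = 1/(1 + M) (B(M) = 1/(M + (2*M)/((2*M))) = 1/(M + (2*M)*(1/(2*M))) = 1/(M + 1) = 1/(1 + M))
B(1/3)² = (1/(1 + 1/3))² = (1/(1 + ⅓))² = (1/(4/3))² = (¾)² = 9/16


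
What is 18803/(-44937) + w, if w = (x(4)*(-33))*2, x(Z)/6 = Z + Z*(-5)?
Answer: 284702029/44937 ≈ 6335.6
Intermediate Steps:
x(Z) = -24*Z (x(Z) = 6*(Z + Z*(-5)) = 6*(Z - 5*Z) = 6*(-4*Z) = -24*Z)
w = 6336 (w = (-24*4*(-33))*2 = -96*(-33)*2 = 3168*2 = 6336)
18803/(-44937) + w = 18803/(-44937) + 6336 = 18803*(-1/44937) + 6336 = -18803/44937 + 6336 = 284702029/44937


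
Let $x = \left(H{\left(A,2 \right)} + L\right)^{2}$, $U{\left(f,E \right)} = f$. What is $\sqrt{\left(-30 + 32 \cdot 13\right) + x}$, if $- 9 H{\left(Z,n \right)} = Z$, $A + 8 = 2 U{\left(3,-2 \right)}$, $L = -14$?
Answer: $\frac{\sqrt{46642}}{9} \approx 23.996$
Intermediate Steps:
$A = -2$ ($A = -8 + 2 \cdot 3 = -8 + 6 = -2$)
$H{\left(Z,n \right)} = - \frac{Z}{9}$
$x = \frac{15376}{81}$ ($x = \left(\left(- \frac{1}{9}\right) \left(-2\right) - 14\right)^{2} = \left(\frac{2}{9} - 14\right)^{2} = \left(- \frac{124}{9}\right)^{2} = \frac{15376}{81} \approx 189.83$)
$\sqrt{\left(-30 + 32 \cdot 13\right) + x} = \sqrt{\left(-30 + 32 \cdot 13\right) + \frac{15376}{81}} = \sqrt{\left(-30 + 416\right) + \frac{15376}{81}} = \sqrt{386 + \frac{15376}{81}} = \sqrt{\frac{46642}{81}} = \frac{\sqrt{46642}}{9}$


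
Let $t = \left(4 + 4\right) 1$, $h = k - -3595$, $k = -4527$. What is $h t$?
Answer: $-7456$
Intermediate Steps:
$h = -932$ ($h = -4527 - -3595 = -4527 + 3595 = -932$)
$t = 8$ ($t = 8 \cdot 1 = 8$)
$h t = \left(-932\right) 8 = -7456$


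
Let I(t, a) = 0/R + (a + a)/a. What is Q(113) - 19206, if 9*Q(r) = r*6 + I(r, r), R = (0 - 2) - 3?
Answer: -172174/9 ≈ -19130.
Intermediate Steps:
R = -5 (R = -2 - 3 = -5)
I(t, a) = 2 (I(t, a) = 0/(-5) + (a + a)/a = 0*(-⅕) + (2*a)/a = 0 + 2 = 2)
Q(r) = 2/9 + 2*r/3 (Q(r) = (r*6 + 2)/9 = (6*r + 2)/9 = (2 + 6*r)/9 = 2/9 + 2*r/3)
Q(113) - 19206 = (2/9 + (⅔)*113) - 19206 = (2/9 + 226/3) - 19206 = 680/9 - 19206 = -172174/9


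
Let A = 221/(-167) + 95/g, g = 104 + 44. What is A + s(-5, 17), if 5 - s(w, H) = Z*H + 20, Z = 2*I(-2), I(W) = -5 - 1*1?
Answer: 4654481/24716 ≈ 188.32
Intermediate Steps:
I(W) = -6 (I(W) = -5 - 1 = -6)
g = 148
Z = -12 (Z = 2*(-6) = -12)
A = -16843/24716 (A = 221/(-167) + 95/148 = 221*(-1/167) + 95*(1/148) = -221/167 + 95/148 = -16843/24716 ≈ -0.68146)
s(w, H) = -15 + 12*H (s(w, H) = 5 - (-12*H + 20) = 5 - (20 - 12*H) = 5 + (-20 + 12*H) = -15 + 12*H)
A + s(-5, 17) = -16843/24716 + (-15 + 12*17) = -16843/24716 + (-15 + 204) = -16843/24716 + 189 = 4654481/24716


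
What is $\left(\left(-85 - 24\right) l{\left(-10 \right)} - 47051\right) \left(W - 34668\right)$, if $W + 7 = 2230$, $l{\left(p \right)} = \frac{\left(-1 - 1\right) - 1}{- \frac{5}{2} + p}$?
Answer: $\frac{7637092281}{5} \approx 1.5274 \cdot 10^{9}$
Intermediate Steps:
$l{\left(p \right)} = - \frac{3}{- \frac{5}{2} + p}$ ($l{\left(p \right)} = \frac{\left(-1 - 1\right) - 1}{\left(-5\right) \frac{1}{2} + p} = \frac{-2 - 1}{- \frac{5}{2} + p} = - \frac{3}{- \frac{5}{2} + p}$)
$W = 2223$ ($W = -7 + 2230 = 2223$)
$\left(\left(-85 - 24\right) l{\left(-10 \right)} - 47051\right) \left(W - 34668\right) = \left(\left(-85 - 24\right) \left(- \frac{6}{-5 + 2 \left(-10\right)}\right) - 47051\right) \left(2223 - 34668\right) = \left(- 109 \left(- \frac{6}{-5 - 20}\right) - 47051\right) \left(-32445\right) = \left(- 109 \left(- \frac{6}{-25}\right) - 47051\right) \left(-32445\right) = \left(- 109 \left(\left(-6\right) \left(- \frac{1}{25}\right)\right) - 47051\right) \left(-32445\right) = \left(\left(-109\right) \frac{6}{25} - 47051\right) \left(-32445\right) = \left(- \frac{654}{25} - 47051\right) \left(-32445\right) = \left(- \frac{1176929}{25}\right) \left(-32445\right) = \frac{7637092281}{5}$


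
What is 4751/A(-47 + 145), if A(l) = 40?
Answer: 4751/40 ≈ 118.78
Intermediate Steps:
4751/A(-47 + 145) = 4751/40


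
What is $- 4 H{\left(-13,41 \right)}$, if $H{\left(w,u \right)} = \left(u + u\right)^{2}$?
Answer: $-26896$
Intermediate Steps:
$H{\left(w,u \right)} = 4 u^{2}$ ($H{\left(w,u \right)} = \left(2 u\right)^{2} = 4 u^{2}$)
$- 4 H{\left(-13,41 \right)} = - 4 \cdot 4 \cdot 41^{2} = - 4 \cdot 4 \cdot 1681 = \left(-4\right) 6724 = -26896$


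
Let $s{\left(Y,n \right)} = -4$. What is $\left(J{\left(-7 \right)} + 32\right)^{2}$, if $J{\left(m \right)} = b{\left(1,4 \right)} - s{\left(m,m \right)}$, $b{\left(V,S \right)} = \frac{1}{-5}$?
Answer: $\frac{32041}{25} \approx 1281.6$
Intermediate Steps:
$b{\left(V,S \right)} = - \frac{1}{5}$
$J{\left(m \right)} = \frac{19}{5}$ ($J{\left(m \right)} = - \frac{1}{5} - -4 = - \frac{1}{5} + 4 = \frac{19}{5}$)
$\left(J{\left(-7 \right)} + 32\right)^{2} = \left(\frac{19}{5} + 32\right)^{2} = \left(\frac{179}{5}\right)^{2} = \frac{32041}{25}$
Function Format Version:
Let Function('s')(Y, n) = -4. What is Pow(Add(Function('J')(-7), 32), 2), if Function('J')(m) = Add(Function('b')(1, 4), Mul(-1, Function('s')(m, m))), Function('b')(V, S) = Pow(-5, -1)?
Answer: Rational(32041, 25) ≈ 1281.6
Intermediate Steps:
Function('b')(V, S) = Rational(-1, 5)
Function('J')(m) = Rational(19, 5) (Function('J')(m) = Add(Rational(-1, 5), Mul(-1, -4)) = Add(Rational(-1, 5), 4) = Rational(19, 5))
Pow(Add(Function('J')(-7), 32), 2) = Pow(Add(Rational(19, 5), 32), 2) = Pow(Rational(179, 5), 2) = Rational(32041, 25)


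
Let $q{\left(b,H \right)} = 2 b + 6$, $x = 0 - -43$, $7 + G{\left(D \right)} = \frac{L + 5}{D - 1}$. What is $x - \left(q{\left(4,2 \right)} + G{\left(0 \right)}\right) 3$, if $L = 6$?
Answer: $55$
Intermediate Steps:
$G{\left(D \right)} = -7 + \frac{11}{-1 + D}$ ($G{\left(D \right)} = -7 + \frac{6 + 5}{D - 1} = -7 + \frac{11}{-1 + D}$)
$x = 43$ ($x = 0 + 43 = 43$)
$q{\left(b,H \right)} = 6 + 2 b$
$x - \left(q{\left(4,2 \right)} + G{\left(0 \right)}\right) 3 = 43 - \left(\left(6 + 2 \cdot 4\right) + \frac{18 - 0}{-1 + 0}\right) 3 = 43 - \left(\left(6 + 8\right) + \frac{18 + 0}{-1}\right) 3 = 43 - \left(14 - 18\right) 3 = 43 - \left(-4\right) 3 = 43 - -12 = 43 + 12 = 55$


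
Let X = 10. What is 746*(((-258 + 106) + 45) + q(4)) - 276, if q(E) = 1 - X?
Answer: -86812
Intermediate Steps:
q(E) = -9 (q(E) = 1 - 1*10 = 1 - 10 = -9)
746*(((-258 + 106) + 45) + q(4)) - 276 = 746*(((-258 + 106) + 45) - 9) - 276 = 746*((-152 + 45) - 9) - 276 = 746*(-107 - 9) - 276 = 746*(-116) - 276 = -86536 - 276 = -86812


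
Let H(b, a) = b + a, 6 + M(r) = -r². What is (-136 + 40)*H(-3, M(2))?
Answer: 1248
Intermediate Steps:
M(r) = -6 - r²
H(b, a) = a + b
(-136 + 40)*H(-3, M(2)) = (-136 + 40)*((-6 - 1*2²) - 3) = -96*((-6 - 1*4) - 3) = -96*((-6 - 4) - 3) = -96*(-10 - 3) = -96*(-13) = 1248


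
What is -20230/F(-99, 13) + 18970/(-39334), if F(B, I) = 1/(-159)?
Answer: 63260272705/19667 ≈ 3.2166e+6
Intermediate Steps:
F(B, I) = -1/159
-20230/F(-99, 13) + 18970/(-39334) = -20230/(-1/159) + 18970/(-39334) = -20230*(-159) + 18970*(-1/39334) = 3216570 - 9485/19667 = 63260272705/19667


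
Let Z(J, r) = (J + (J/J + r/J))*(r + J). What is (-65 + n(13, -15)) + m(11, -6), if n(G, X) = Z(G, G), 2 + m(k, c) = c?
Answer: 317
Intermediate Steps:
m(k, c) = -2 + c
Z(J, r) = (J + r)*(1 + J + r/J) (Z(J, r) = (J + (1 + r/J))*(J + r) = (1 + J + r/J)*(J + r) = (J + r)*(1 + J + r/J))
n(G, X) = 2*G**2 + 4*G (n(G, X) = G + G**2 + 2*G + G*G + G**2/G = G + G**2 + 2*G + G**2 + G = 2*G**2 + 4*G)
(-65 + n(13, -15)) + m(11, -6) = (-65 + 2*13*(2 + 13)) + (-2 - 6) = (-65 + 2*13*15) - 8 = (-65 + 390) - 8 = 325 - 8 = 317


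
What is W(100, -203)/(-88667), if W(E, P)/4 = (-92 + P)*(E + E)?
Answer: 236000/88667 ≈ 2.6616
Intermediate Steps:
W(E, P) = 8*E*(-92 + P) (W(E, P) = 4*((-92 + P)*(E + E)) = 4*((-92 + P)*(2*E)) = 4*(2*E*(-92 + P)) = 8*E*(-92 + P))
W(100, -203)/(-88667) = (8*100*(-92 - 203))/(-88667) = (8*100*(-295))*(-1/88667) = -236000*(-1/88667) = 236000/88667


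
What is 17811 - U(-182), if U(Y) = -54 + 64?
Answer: 17801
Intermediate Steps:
U(Y) = 10
17811 - U(-182) = 17811 - 1*10 = 17811 - 10 = 17801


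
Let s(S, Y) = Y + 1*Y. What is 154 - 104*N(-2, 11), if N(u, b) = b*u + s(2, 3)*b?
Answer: -4422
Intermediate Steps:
s(S, Y) = 2*Y (s(S, Y) = Y + Y = 2*Y)
N(u, b) = 6*b + b*u (N(u, b) = b*u + (2*3)*b = b*u + 6*b = 6*b + b*u)
154 - 104*N(-2, 11) = 154 - 1144*(6 - 2) = 154 - 1144*4 = 154 - 104*44 = 154 - 4576 = -4422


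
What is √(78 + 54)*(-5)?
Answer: -10*√33 ≈ -57.446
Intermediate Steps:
√(78 + 54)*(-5) = √132*(-5) = (2*√33)*(-5) = -10*√33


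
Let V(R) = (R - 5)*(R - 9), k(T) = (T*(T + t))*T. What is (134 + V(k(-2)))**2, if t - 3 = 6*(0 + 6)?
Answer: 400440121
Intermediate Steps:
t = 39 (t = 3 + 6*(0 + 6) = 3 + 6*6 = 3 + 36 = 39)
k(T) = T**2*(39 + T) (k(T) = (T*(T + 39))*T = (T*(39 + T))*T = T**2*(39 + T))
V(R) = (-9 + R)*(-5 + R) (V(R) = (-5 + R)*(-9 + R) = (-9 + R)*(-5 + R))
(134 + V(k(-2)))**2 = (134 + (45 + ((-2)**2*(39 - 2))**2 - 14*(-2)**2*(39 - 2)))**2 = (134 + (45 + (4*37)**2 - 56*37))**2 = (134 + (45 + 148**2 - 14*148))**2 = (134 + (45 + 21904 - 2072))**2 = (134 + 19877)**2 = 20011**2 = 400440121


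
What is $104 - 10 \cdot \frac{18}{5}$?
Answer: $68$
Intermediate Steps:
$104 - 10 \cdot \frac{18}{5} = 104 - 10 \cdot 18 \cdot \frac{1}{5} = 104 - 36 = 68$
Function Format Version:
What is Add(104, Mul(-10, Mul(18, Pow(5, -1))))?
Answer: 68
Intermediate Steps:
Add(104, Mul(-10, Mul(18, Pow(5, -1)))) = Add(104, Mul(-10, Mul(18, Rational(1, 5)))) = Add(104, Mul(-10, Rational(18, 5))) = Add(104, -36) = 68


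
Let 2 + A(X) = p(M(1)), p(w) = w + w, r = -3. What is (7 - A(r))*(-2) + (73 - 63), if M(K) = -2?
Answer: -16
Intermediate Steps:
p(w) = 2*w
A(X) = -6 (A(X) = -2 + 2*(-2) = -2 - 4 = -6)
(7 - A(r))*(-2) + (73 - 63) = (7 - 1*(-6))*(-2) + (73 - 63) = (7 + 6)*(-2) + 10 = 13*(-2) + 10 = -26 + 10 = -16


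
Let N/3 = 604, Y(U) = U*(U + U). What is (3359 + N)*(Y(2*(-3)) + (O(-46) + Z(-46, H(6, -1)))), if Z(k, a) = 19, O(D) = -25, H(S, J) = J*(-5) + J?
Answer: 341286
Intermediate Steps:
H(S, J) = -4*J (H(S, J) = -5*J + J = -4*J)
Y(U) = 2*U**2 (Y(U) = U*(2*U) = 2*U**2)
N = 1812 (N = 3*604 = 1812)
(3359 + N)*(Y(2*(-3)) + (O(-46) + Z(-46, H(6, -1)))) = (3359 + 1812)*(2*(2*(-3))**2 + (-25 + 19)) = 5171*(2*(-6)**2 - 6) = 5171*(2*36 - 6) = 5171*(72 - 6) = 5171*66 = 341286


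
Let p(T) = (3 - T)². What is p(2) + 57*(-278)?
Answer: -15845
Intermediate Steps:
p(2) + 57*(-278) = (-3 + 2)² + 57*(-278) = (-1)² - 15846 = 1 - 15846 = -15845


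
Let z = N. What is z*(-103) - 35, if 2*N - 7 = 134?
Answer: -14593/2 ≈ -7296.5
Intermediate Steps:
N = 141/2 (N = 7/2 + (½)*134 = 7/2 + 67 = 141/2 ≈ 70.500)
z = 141/2 ≈ 70.500
z*(-103) - 35 = (141/2)*(-103) - 35 = -14523/2 - 35 = -14593/2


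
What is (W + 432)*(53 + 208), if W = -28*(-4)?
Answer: 141984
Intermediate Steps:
W = 112
(W + 432)*(53 + 208) = (112 + 432)*(53 + 208) = 544*261 = 141984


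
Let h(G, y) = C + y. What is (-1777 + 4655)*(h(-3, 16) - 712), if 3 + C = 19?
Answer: -1957040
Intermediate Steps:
C = 16 (C = -3 + 19 = 16)
h(G, y) = 16 + y
(-1777 + 4655)*(h(-3, 16) - 712) = (-1777 + 4655)*((16 + 16) - 712) = 2878*(32 - 712) = 2878*(-680) = -1957040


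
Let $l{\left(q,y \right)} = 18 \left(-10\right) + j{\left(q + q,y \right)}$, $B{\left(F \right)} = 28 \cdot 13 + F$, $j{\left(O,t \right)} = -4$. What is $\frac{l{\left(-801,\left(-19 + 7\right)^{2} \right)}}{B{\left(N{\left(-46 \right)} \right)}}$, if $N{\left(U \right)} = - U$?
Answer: $- \frac{92}{205} \approx -0.44878$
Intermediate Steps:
$B{\left(F \right)} = 364 + F$
$l{\left(q,y \right)} = -184$ ($l{\left(q,y \right)} = 18 \left(-10\right) - 4 = -180 - 4 = -184$)
$\frac{l{\left(-801,\left(-19 + 7\right)^{2} \right)}}{B{\left(N{\left(-46 \right)} \right)}} = - \frac{184}{364 - -46} = - \frac{184}{364 + 46} = - \frac{184}{410} = \left(-184\right) \frac{1}{410} = - \frac{92}{205}$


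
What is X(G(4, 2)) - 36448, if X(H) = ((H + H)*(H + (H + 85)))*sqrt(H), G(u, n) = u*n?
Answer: -36448 + 3232*sqrt(2) ≈ -31877.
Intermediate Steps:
G(u, n) = n*u
X(H) = 2*H**(3/2)*(85 + 2*H) (X(H) = ((2*H)*(H + (85 + H)))*sqrt(H) = ((2*H)*(85 + 2*H))*sqrt(H) = (2*H*(85 + 2*H))*sqrt(H) = 2*H**(3/2)*(85 + 2*H))
X(G(4, 2)) - 36448 = (2*4)**(3/2)*(170 + 4*(2*4)) - 36448 = 8**(3/2)*(170 + 4*8) - 36448 = (16*sqrt(2))*(170 + 32) - 36448 = (16*sqrt(2))*202 - 36448 = 3232*sqrt(2) - 36448 = -36448 + 3232*sqrt(2)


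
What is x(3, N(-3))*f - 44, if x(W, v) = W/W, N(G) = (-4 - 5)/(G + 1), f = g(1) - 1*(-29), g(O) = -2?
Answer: -17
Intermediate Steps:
f = 27 (f = -2 - 1*(-29) = -2 + 29 = 27)
N(G) = -9/(1 + G)
x(W, v) = 1
x(3, N(-3))*f - 44 = 1*27 - 44 = 27 - 44 = -17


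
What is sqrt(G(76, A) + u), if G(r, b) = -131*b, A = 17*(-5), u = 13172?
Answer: sqrt(24307) ≈ 155.91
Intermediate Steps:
A = -85
sqrt(G(76, A) + u) = sqrt(-131*(-85) + 13172) = sqrt(11135 + 13172) = sqrt(24307)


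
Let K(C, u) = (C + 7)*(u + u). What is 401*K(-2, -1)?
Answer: -4010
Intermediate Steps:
K(C, u) = 2*u*(7 + C) (K(C, u) = (7 + C)*(2*u) = 2*u*(7 + C))
401*K(-2, -1) = 401*(2*(-1)*(7 - 2)) = 401*(2*(-1)*5) = 401*(-10) = -4010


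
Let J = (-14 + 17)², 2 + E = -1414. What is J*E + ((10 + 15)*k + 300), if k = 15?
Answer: -12069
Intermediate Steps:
E = -1416 (E = -2 - 1414 = -1416)
J = 9 (J = 3² = 9)
J*E + ((10 + 15)*k + 300) = 9*(-1416) + ((10 + 15)*15 + 300) = -12744 + (25*15 + 300) = -12744 + (375 + 300) = -12744 + 675 = -12069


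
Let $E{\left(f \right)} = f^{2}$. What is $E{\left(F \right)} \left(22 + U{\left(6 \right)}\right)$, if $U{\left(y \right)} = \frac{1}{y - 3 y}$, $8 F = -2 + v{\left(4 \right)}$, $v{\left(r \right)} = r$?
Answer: $\frac{263}{192} \approx 1.3698$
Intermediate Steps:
$F = \frac{1}{4}$ ($F = \frac{-2 + 4}{8} = \frac{1}{8} \cdot 2 = \frac{1}{4} \approx 0.25$)
$U{\left(y \right)} = - \frac{1}{2 y}$ ($U{\left(y \right)} = \frac{1}{\left(-2\right) y} = - \frac{1}{2 y}$)
$E{\left(F \right)} \left(22 + U{\left(6 \right)}\right) = \frac{22 - \frac{1}{2 \cdot 6}}{16} = \frac{22 - \frac{1}{12}}{16} = \frac{1}{16} \cdot \frac{263}{12} = \frac{263}{192}$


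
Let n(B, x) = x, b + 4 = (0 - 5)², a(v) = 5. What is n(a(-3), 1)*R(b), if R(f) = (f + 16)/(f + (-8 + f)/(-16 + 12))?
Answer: 148/71 ≈ 2.0845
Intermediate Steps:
b = 21 (b = -4 + (0 - 5)² = -4 + (-5)² = -4 + 25 = 21)
R(f) = (16 + f)/(2 + 3*f/4) (R(f) = (16 + f)/(f + (-8 + f)/(-4)) = (16 + f)/(f + (-8 + f)*(-¼)) = (16 + f)/(f + (2 - f/4)) = (16 + f)/(2 + 3*f/4))
n(a(-3), 1)*R(b) = 1*(4*(16 + 21)/(8 + 3*21)) = 1*(4*37/(8 + 63)) = 1*(4*37/71) = 1*(4*(1/71)*37) = 1*(148/71) = 148/71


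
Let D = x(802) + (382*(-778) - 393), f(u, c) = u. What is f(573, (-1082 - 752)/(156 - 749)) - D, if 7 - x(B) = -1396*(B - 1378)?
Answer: 1102251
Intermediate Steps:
x(B) = -1923681 + 1396*B (x(B) = 7 - (-1396)*(B - 1378) = 7 - (-1396)*(-1378 + B) = 7 - (1923688 - 1396*B) = 7 + (-1923688 + 1396*B) = -1923681 + 1396*B)
D = -1101678 (D = (-1923681 + 1396*802) + (382*(-778) - 393) = (-1923681 + 1119592) + (-297196 - 393) = -804089 - 297589 = -1101678)
f(573, (-1082 - 752)/(156 - 749)) - D = 573 - 1*(-1101678) = 573 + 1101678 = 1102251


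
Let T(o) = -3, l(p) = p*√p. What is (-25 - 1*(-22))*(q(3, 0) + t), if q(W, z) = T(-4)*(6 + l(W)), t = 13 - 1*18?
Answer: 69 + 27*√3 ≈ 115.77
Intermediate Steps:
l(p) = p^(3/2)
t = -5 (t = 13 - 18 = -5)
q(W, z) = -18 - 3*W^(3/2) (q(W, z) = -3*(6 + W^(3/2)) = -18 - 3*W^(3/2))
(-25 - 1*(-22))*(q(3, 0) + t) = (-25 - 1*(-22))*((-18 - 9*√3) - 5) = (-25 + 22)*((-18 - 9*√3) - 5) = -3*((-18 - 9*√3) - 5) = -3*(-23 - 9*√3) = 69 + 27*√3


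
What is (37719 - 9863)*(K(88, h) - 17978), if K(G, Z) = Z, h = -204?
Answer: -506477792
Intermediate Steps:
(37719 - 9863)*(K(88, h) - 17978) = (37719 - 9863)*(-204 - 17978) = 27856*(-18182) = -506477792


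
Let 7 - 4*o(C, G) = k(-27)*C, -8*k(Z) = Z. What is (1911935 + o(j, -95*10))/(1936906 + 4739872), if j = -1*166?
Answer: 30593229/106828448 ≈ 0.28638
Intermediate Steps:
j = -166
k(Z) = -Z/8
o(C, G) = 7/4 - 27*C/32 (o(C, G) = 7/4 - (-⅛*(-27))*C/4 = 7/4 - 27*C/32)
(1911935 + o(j, -95*10))/(1936906 + 4739872) = (1911935 + (7/4 - 27/32*(-166)))/(1936906 + 4739872) = (1911935 + (7/4 + 2241/16))/6676778 = (1911935 + 2269/16)*(1/6676778) = (30593229/16)*(1/6676778) = 30593229/106828448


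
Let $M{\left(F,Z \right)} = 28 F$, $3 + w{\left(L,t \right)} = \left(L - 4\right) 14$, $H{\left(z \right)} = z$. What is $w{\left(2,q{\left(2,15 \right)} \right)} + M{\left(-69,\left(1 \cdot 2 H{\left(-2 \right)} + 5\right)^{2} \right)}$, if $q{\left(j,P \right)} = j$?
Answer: $-1963$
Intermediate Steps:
$w{\left(L,t \right)} = -59 + 14 L$ ($w{\left(L,t \right)} = -3 + \left(L - 4\right) 14 = -3 + \left(-4 + L\right) 14 = -3 + \left(-56 + 14 L\right) = -59 + 14 L$)
$w{\left(2,q{\left(2,15 \right)} \right)} + M{\left(-69,\left(1 \cdot 2 H{\left(-2 \right)} + 5\right)^{2} \right)} = \left(-59 + 14 \cdot 2\right) + 28 \left(-69\right) = \left(-59 + 28\right) - 1932 = -31 - 1932 = -1963$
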